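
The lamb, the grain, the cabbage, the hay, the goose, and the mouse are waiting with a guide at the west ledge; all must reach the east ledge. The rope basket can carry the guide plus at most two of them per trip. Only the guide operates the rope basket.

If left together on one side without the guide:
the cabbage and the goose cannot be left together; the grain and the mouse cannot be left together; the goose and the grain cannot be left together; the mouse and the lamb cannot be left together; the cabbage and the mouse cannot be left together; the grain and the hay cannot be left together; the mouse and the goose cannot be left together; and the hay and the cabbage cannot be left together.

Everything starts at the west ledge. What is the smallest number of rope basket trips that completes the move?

Whatever the first load, the items left behind include a forbidden pair without the guide. No opening move is safe, so no plan exists.

impossible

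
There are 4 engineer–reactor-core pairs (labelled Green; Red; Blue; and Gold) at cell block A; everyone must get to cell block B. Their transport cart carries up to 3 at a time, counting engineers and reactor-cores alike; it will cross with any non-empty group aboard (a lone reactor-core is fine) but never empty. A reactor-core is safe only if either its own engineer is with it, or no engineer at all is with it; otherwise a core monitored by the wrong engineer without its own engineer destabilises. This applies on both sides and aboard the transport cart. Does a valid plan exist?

1. engineer Green and reactor-core Green cross → cell block B.
2. engineer Green crosses ← cell block A.
3. engineer Green, engineer Red, and reactor-core Red cross → cell block B.
4. engineer Green and reactor-core Green cross ← cell block A.
5. engineer Blue, engineer Gold, and engineer Green cross → cell block B.
6. reactor-core Red crosses ← cell block A.
7. reactor-core Green and reactor-core Red cross → cell block B.
8. reactor-core Green crosses ← cell block A.
9. reactor-core Blue, reactor-core Gold, and reactor-core Green cross → cell block B.

Yes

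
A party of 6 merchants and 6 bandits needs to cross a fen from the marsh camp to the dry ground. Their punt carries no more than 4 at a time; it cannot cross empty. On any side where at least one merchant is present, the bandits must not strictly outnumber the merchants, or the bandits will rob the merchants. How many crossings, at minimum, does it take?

Counting alone: each trip to the dry ground takes at most 4 across and each return brings at least 1 back, so after t trips out (and t−1 returns) at most 4t − (t−1) of the 12 are across; that first reaches 12 at t = 4, so at least 7 crossings are needed.
The safety rule pushes this higher. Following every safe sequence of crossings, the most of the 12 that can be at the dry ground as the punt arrives there on crossing 7 is 11 — never all 12.
So no plan with fewer than 9 crossings exists, and this one achieves 9:
1. 2 bandits → the dry ground.  (the marsh camp: 6M 4B; the dry ground: 0M 2B)
2. 1 bandit ← the marsh camp.  (the marsh camp: 6M 5B; the dry ground: 0M 1B)
3. 4 bandits → the dry ground.  (the marsh camp: 6M 1B; the dry ground: 0M 5B)
4. 1 bandit ← the marsh camp.  (the marsh camp: 6M 2B; the dry ground: 0M 4B)
5. 4 merchants → the dry ground.  (the marsh camp: 2M 2B; the dry ground: 4M 4B)
6. 1 merchant and 1 bandit ← the marsh camp.  (the marsh camp: 3M 3B; the dry ground: 3M 3B)
7. 2 merchants and 2 bandits → the dry ground.  (the marsh camp: 1M 1B; the dry ground: 5M 5B)
8. 1 merchant and 1 bandit ← the marsh camp.  (the marsh camp: 2M 2B; the dry ground: 4M 4B)
9. 2 merchants and 2 bandits → the dry ground.  (the marsh camp: 0M 0B; the dry ground: 6M 6B)

9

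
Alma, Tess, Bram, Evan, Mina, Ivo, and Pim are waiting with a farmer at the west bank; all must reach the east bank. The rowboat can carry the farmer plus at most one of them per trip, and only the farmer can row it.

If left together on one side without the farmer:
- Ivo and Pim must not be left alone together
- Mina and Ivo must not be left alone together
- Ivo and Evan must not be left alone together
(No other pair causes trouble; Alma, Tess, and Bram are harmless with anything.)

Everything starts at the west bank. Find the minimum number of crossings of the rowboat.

Following every safe sequence of crossings from the start, the most of the 7 that can be at the east bank as the rowboat arrives there on crossings 1, 3, 5, 7, 9 is 1, 2, 3, 4, 5 respectively; the best ever achieved is 5 of 7.
From crossing 11 on, no configuration arises that was not already reachable earlier: only 72 distinct safe configurations (who is on which side, and where the rowboat is) can ever be reached, none of them has everyone across, and every continuation just revisits them. So no valid plan exists.

impossible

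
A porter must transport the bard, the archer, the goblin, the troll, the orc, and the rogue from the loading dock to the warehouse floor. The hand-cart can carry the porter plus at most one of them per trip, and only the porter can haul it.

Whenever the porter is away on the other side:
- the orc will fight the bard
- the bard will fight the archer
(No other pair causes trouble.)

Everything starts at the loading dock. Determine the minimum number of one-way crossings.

Counting alone: the porter can take at most 1 across per trip to the warehouse floor, so moving all 6 needs at least 6 loaded trips out, with a return between consecutive ones — at least 11 crossings.
The safety rule pushes this higher. Following every safe sequence of crossings, the most of the 6 that can be at the warehouse floor as the hand-cart arrives there on crossing 11 is 5 — never all 6.
So no plan with fewer than 13 crossings exists, and this one achieves 13:
1. Porter goes to the warehouse floor with the bard.  [the loading dock: the archer, the goblin, the orc, the rogue, the troll | the warehouse floor: the bard]
2. Porter goes back to the loading dock alone.  [the loading dock: the archer, the goblin, the orc, the rogue, the troll | the warehouse floor: the bard]
3. Porter goes to the warehouse floor with the archer.  [the loading dock: the goblin, the orc, the rogue, the troll | the warehouse floor: the archer, the bard]
4. Porter goes back to the loading dock with the bard.  [the loading dock: the bard, the goblin, the orc, the rogue, the troll | the warehouse floor: the archer]
5. Porter goes to the warehouse floor with the orc.  [the loading dock: the bard, the goblin, the rogue, the troll | the warehouse floor: the archer, the orc]
6. Porter goes back to the loading dock alone.  [the loading dock: the bard, the goblin, the rogue, the troll | the warehouse floor: the archer, the orc]
7. Porter goes to the warehouse floor with the goblin.  [the loading dock: the bard, the rogue, the troll | the warehouse floor: the archer, the goblin, the orc]
8. Porter goes back to the loading dock alone.  [the loading dock: the bard, the rogue, the troll | the warehouse floor: the archer, the goblin, the orc]
9. Porter goes to the warehouse floor with the troll.  [the loading dock: the bard, the rogue | the warehouse floor: the archer, the goblin, the orc, the troll]
10. Porter goes back to the loading dock alone.  [the loading dock: the bard, the rogue | the warehouse floor: the archer, the goblin, the orc, the troll]
11. Porter goes to the warehouse floor with the rogue.  [the loading dock: the bard | the warehouse floor: the archer, the goblin, the orc, the rogue, the troll]
12. Porter goes back to the loading dock alone.  [the loading dock: the bard | the warehouse floor: the archer, the goblin, the orc, the rogue, the troll]
13. Porter goes to the warehouse floor with the bard.  [the loading dock: — | the warehouse floor: the archer, the bard, the goblin, the orc, the rogue, the troll]

13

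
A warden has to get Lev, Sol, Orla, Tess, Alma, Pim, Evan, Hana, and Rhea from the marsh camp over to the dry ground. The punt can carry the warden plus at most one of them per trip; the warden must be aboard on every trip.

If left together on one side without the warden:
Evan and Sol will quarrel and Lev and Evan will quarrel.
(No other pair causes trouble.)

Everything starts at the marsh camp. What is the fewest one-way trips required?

19

Counting alone: the warden can take at most 1 across per trip to the dry ground, so moving all 9 needs at least 9 loaded trips out, with a return between consecutive ones — at least 17 crossings.
The safety rule pushes this higher. Following every safe sequence of crossings, the most of the 9 that can be at the dry ground as the punt arrives there on crossing 17 is 8 — never all 9.
So no plan with fewer than 19 crossings exists, and this one achieves 19:
1. Warden goes to the dry ground with Evan.
2. Warden goes back to the marsh camp alone.
3. Warden goes to the dry ground with Lev.
4. Warden goes back to the marsh camp with Evan.
5. Warden goes to the dry ground with Sol.
6. Warden goes back to the marsh camp alone.
7. Warden goes to the dry ground with Orla.
8. Warden goes back to the marsh camp alone.
9. Warden goes to the dry ground with Tess.
10. Warden goes back to the marsh camp alone.
11. Warden goes to the dry ground with Alma.
12. Warden goes back to the marsh camp alone.
13. Warden goes to the dry ground with Pim.
14. Warden goes back to the marsh camp alone.
15. Warden goes to the dry ground with Hana.
16. Warden goes back to the marsh camp alone.
17. Warden goes to the dry ground with Rhea.
18. Warden goes back to the marsh camp alone.
19. Warden goes to the dry ground with Evan.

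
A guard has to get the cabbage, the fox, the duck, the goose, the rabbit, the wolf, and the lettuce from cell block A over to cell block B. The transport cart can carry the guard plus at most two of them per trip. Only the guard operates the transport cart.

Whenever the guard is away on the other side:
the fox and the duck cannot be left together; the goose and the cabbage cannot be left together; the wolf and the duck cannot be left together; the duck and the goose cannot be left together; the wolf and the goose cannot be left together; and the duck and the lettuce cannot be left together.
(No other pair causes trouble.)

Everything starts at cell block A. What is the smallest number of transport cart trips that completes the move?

11

Counting alone: the guard can take at most 2 across per trip to cell block B, so moving all 7 needs at least 4 loaded trips out, with a return between consecutive ones — at least 7 crossings.
The safety rule pushes this higher. Following every safe sequence of crossings, the most of the 7 that can be at cell block B as the transport cart arrives there on crossings 7, 9 is 5, 6 respectively — never all 7.
So no plan with fewer than 11 crossings exists, and this one achieves 11:
1. Guard goes to cell block B with the duck and the goose.
2. Guard goes back to cell block A with the duck.
3. Guard goes to cell block B with the cabbage and the duck.
4. Guard goes back to cell block A with the goose.
5. Guard goes to cell block B with the fox and the wolf.
6. Guard goes back to cell block A with the duck.
7. Guard goes to cell block B with the duck and the rabbit.
8. Guard goes back to cell block A with the duck.
9. Guard goes to cell block B with the duck and the lettuce.
10. Guard goes back to cell block A with the duck.
11. Guard goes to cell block B with the duck and the goose.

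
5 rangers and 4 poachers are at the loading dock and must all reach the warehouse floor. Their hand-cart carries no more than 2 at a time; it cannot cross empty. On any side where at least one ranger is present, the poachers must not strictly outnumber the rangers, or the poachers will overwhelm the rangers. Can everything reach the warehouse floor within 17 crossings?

Yes

Yes — this plan uses 15 crossings (≤ 17):
1. 2 poachers → the warehouse floor.  (the loading dock: 5R 2P; the warehouse floor: 0R 2P)
2. 1 poacher ← the loading dock.  (the loading dock: 5R 3P; the warehouse floor: 0R 1P)
3. 2 poachers → the warehouse floor.  (the loading dock: 5R 1P; the warehouse floor: 0R 3P)
4. 1 poacher ← the loading dock.  (the loading dock: 5R 2P; the warehouse floor: 0R 2P)
5. 2 rangers → the warehouse floor.  (the loading dock: 3R 2P; the warehouse floor: 2R 2P)
6. 1 poacher ← the loading dock.  (the loading dock: 3R 3P; the warehouse floor: 2R 1P)
7. 1 ranger and 1 poacher → the warehouse floor.  (the loading dock: 2R 2P; the warehouse floor: 3R 2P)
8. 1 ranger ← the loading dock.  (the loading dock: 3R 2P; the warehouse floor: 2R 2P)
9. 1 ranger and 1 poacher → the warehouse floor.  (the loading dock: 2R 1P; the warehouse floor: 3R 3P)
10. 1 poacher ← the loading dock.  (the loading dock: 2R 2P; the warehouse floor: 3R 2P)
11. 1 ranger and 1 poacher → the warehouse floor.  (the loading dock: 1R 1P; the warehouse floor: 4R 3P)
12. 1 ranger ← the loading dock.  (the loading dock: 2R 1P; the warehouse floor: 3R 3P)
13. 1 ranger and 1 poacher → the warehouse floor.  (the loading dock: 1R 0P; the warehouse floor: 4R 4P)
14. 1 poacher ← the loading dock.  (the loading dock: 1R 1P; the warehouse floor: 4R 3P)
15. 1 ranger and 1 poacher → the warehouse floor.  (the loading dock: 0R 0P; the warehouse floor: 5R 4P)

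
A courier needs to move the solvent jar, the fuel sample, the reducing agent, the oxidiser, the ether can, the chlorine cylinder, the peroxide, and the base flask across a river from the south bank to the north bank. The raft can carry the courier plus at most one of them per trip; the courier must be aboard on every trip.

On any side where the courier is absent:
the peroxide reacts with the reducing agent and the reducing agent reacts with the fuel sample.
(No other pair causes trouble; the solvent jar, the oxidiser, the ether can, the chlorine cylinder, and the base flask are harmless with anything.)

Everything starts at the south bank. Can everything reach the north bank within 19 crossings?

Yes

Yes — this plan uses 17 crossings (≤ 19):
1. Courier goes to the north bank with the reducing agent.  [the south bank: the base flask, the chlorine cylinder, the ether can, the fuel sample, the oxidiser, the peroxide, the solvent jar | the north bank: the reducing agent]
2. Courier goes back to the south bank alone.  [the south bank: the base flask, the chlorine cylinder, the ether can, the fuel sample, the oxidiser, the peroxide, the solvent jar | the north bank: the reducing agent]
3. Courier goes to the north bank with the solvent jar.  [the south bank: the base flask, the chlorine cylinder, the ether can, the fuel sample, the oxidiser, the peroxide | the north bank: the reducing agent, the solvent jar]
4. Courier goes back to the south bank alone.  [the south bank: the base flask, the chlorine cylinder, the ether can, the fuel sample, the oxidiser, the peroxide | the north bank: the reducing agent, the solvent jar]
5. Courier goes to the north bank with the fuel sample.  [the south bank: the base flask, the chlorine cylinder, the ether can, the oxidiser, the peroxide | the north bank: the fuel sample, the reducing agent, the solvent jar]
6. Courier goes back to the south bank with the reducing agent.  [the south bank: the base flask, the chlorine cylinder, the ether can, the oxidiser, the peroxide, the reducing agent | the north bank: the fuel sample, the solvent jar]
7. Courier goes to the north bank with the peroxide.  [the south bank: the base flask, the chlorine cylinder, the ether can, the oxidiser, the reducing agent | the north bank: the fuel sample, the peroxide, the solvent jar]
8. Courier goes back to the south bank alone.  [the south bank: the base flask, the chlorine cylinder, the ether can, the oxidiser, the reducing agent | the north bank: the fuel sample, the peroxide, the solvent jar]
9. Courier goes to the north bank with the oxidiser.  [the south bank: the base flask, the chlorine cylinder, the ether can, the reducing agent | the north bank: the fuel sample, the oxidiser, the peroxide, the solvent jar]
10. Courier goes back to the south bank alone.  [the south bank: the base flask, the chlorine cylinder, the ether can, the reducing agent | the north bank: the fuel sample, the oxidiser, the peroxide, the solvent jar]
11. Courier goes to the north bank with the ether can.  [the south bank: the base flask, the chlorine cylinder, the reducing agent | the north bank: the ether can, the fuel sample, the oxidiser, the peroxide, the solvent jar]
12. Courier goes back to the south bank alone.  [the south bank: the base flask, the chlorine cylinder, the reducing agent | the north bank: the ether can, the fuel sample, the oxidiser, the peroxide, the solvent jar]
13. Courier goes to the north bank with the chlorine cylinder.  [the south bank: the base flask, the reducing agent | the north bank: the chlorine cylinder, the ether can, the fuel sample, the oxidiser, the peroxide, the solvent jar]
14. Courier goes back to the south bank alone.  [the south bank: the base flask, the reducing agent | the north bank: the chlorine cylinder, the ether can, the fuel sample, the oxidiser, the peroxide, the solvent jar]
15. Courier goes to the north bank with the base flask.  [the south bank: the reducing agent | the north bank: the base flask, the chlorine cylinder, the ether can, the fuel sample, the oxidiser, the peroxide, the solvent jar]
16. Courier goes back to the south bank alone.  [the south bank: the reducing agent | the north bank: the base flask, the chlorine cylinder, the ether can, the fuel sample, the oxidiser, the peroxide, the solvent jar]
17. Courier goes to the north bank with the reducing agent.  [the south bank: — | the north bank: the base flask, the chlorine cylinder, the ether can, the fuel sample, the oxidiser, the peroxide, the reducing agent, the solvent jar]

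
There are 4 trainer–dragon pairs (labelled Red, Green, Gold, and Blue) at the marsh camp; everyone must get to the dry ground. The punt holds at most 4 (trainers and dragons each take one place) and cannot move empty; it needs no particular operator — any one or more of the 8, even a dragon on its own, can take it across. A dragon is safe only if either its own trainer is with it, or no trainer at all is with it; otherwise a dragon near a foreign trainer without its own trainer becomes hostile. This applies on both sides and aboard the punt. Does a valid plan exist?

1. dragon Red and trainer Red cross → the dry ground.
2. trainer Red crosses ← the marsh camp.
3. trainer Blue, trainer Gold, trainer Green, and trainer Red cross → the dry ground.
4. dragon Red crosses ← the marsh camp.
5. dragon Blue, dragon Gold, dragon Green, and dragon Red cross → the dry ground.

Yes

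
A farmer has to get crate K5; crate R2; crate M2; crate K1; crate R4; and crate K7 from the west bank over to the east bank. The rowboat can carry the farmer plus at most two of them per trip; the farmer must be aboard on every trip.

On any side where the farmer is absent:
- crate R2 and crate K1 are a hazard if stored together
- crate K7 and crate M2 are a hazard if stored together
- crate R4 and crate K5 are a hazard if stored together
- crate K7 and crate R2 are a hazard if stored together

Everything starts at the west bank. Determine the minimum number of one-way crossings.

Whatever the first load, the items left behind include a forbidden pair without the farmer. No opening move is safe, so no plan exists.

impossible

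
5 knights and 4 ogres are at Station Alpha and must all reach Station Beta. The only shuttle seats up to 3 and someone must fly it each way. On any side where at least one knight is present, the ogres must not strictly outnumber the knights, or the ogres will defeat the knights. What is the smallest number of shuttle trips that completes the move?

Counting alone: each trip to Station Beta takes at most 3 across and each return brings at least 1 back, so after t trips out (and t−1 returns) at most 3t − (t−1) of the 9 are across; that first reaches 9 at t = 4, so at least 7 crossings are needed.
The plan below uses exactly 7 crossings, so it is optimal:
1. 3 ogres → Station Beta.  (Station Alpha: 5K 1O; Station Beta: 0K 3O)
2. 1 ogre ← Station Alpha.  (Station Alpha: 5K 2O; Station Beta: 0K 2O)
3. 3 knights → Station Beta.  (Station Alpha: 2K 2O; Station Beta: 3K 2O)
4. 1 knight ← Station Alpha.  (Station Alpha: 3K 2O; Station Beta: 2K 2O)
5. 2 knights and 1 ogre → Station Beta.  (Station Alpha: 1K 1O; Station Beta: 4K 3O)
6. 1 knight ← Station Alpha.  (Station Alpha: 2K 1O; Station Beta: 3K 3O)
7. 2 knights and 1 ogre → Station Beta.  (Station Alpha: 0K 0O; Station Beta: 5K 4O)

7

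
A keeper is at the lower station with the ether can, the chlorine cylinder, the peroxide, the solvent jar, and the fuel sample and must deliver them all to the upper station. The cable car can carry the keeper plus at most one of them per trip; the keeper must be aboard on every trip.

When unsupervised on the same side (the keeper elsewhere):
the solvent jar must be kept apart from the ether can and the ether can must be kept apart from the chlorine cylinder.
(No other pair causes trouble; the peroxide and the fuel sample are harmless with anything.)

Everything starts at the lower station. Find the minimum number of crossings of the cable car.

Counting alone: the keeper can take at most 1 across per trip to the upper station, so moving all 5 needs at least 5 loaded trips out, with a return between consecutive ones — at least 9 crossings.
The safety rule pushes this higher. Following every safe sequence of crossings, the most of the 5 that can be at the upper station as the cable car arrives there on crossing 9 is 4 — never all 5.
So no plan with fewer than 11 crossings exists, and this one achieves 11:
1. Keeper goes to the upper station with the ether can.
2. Keeper goes back to the lower station alone.
3. Keeper goes to the upper station with the chlorine cylinder.
4. Keeper goes back to the lower station with the ether can.
5. Keeper goes to the upper station with the solvent jar.
6. Keeper goes back to the lower station alone.
7. Keeper goes to the upper station with the peroxide.
8. Keeper goes back to the lower station alone.
9. Keeper goes to the upper station with the fuel sample.
10. Keeper goes back to the lower station alone.
11. Keeper goes to the upper station with the ether can.

11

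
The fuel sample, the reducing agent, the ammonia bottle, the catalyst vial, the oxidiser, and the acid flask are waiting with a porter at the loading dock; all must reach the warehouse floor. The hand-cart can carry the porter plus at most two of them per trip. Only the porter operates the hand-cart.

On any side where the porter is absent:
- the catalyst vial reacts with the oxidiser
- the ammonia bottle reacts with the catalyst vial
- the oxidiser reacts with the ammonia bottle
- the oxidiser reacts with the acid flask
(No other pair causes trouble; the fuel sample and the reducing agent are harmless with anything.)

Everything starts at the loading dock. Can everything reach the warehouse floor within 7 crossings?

No

Counting alone: the porter can take at most 2 across per trip to the warehouse floor, so moving all 6 needs at least 3 loaded trips out, with a return between consecutive ones — at least 5 crossings.
The safety rule pushes this higher. Following every safe sequence of crossings, the most of the 6 that can be at the warehouse floor as the hand-cart arrives there on crossings 5, 7 is 4, 5 respectively — never all 6.
So the move cannot be finished within 7 crossings. (The shortest complete plan takes 9:)
1. Porter goes to the warehouse floor with the ammonia bottle and the oxidiser.
2. Porter goes back to the loading dock with the ammonia bottle.
3. Porter goes to the warehouse floor with the ammonia bottle and the fuel sample.
4. Porter goes back to the loading dock with the ammonia bottle.
5. Porter goes to the warehouse floor with the ammonia bottle and the reducing agent.
6. Porter goes back to the loading dock with the ammonia bottle.
7. Porter goes to the warehouse floor with the acid flask and the ammonia bottle.
8. Porter goes back to the loading dock with the oxidiser.
9. Porter goes to the warehouse floor with the catalyst vial and the oxidiser.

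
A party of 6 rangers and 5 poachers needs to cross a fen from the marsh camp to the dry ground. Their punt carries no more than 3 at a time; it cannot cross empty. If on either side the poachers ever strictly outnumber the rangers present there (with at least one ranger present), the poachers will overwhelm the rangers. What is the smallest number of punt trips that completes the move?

Counting alone: each trip to the dry ground takes at most 3 across and each return brings at least 1 back, so after t trips out (and t−1 returns) at most 3t − (t−1) of the 11 are across; that first reaches 11 at t = 5, so at least 9 crossings are needed.
The plan below uses exactly 9 crossings, so it is optimal:
1. 3 poachers → the dry ground.  (the marsh camp: 6R 2P; the dry ground: 0R 3P)
2. 1 poacher ← the marsh camp.  (the marsh camp: 6R 3P; the dry ground: 0R 2P)
3. 3 rangers → the dry ground.  (the marsh camp: 3R 3P; the dry ground: 3R 2P)
4. 1 ranger ← the marsh camp.  (the marsh camp: 4R 3P; the dry ground: 2R 2P)
5. 2 rangers and 1 poacher → the dry ground.  (the marsh camp: 2R 2P; the dry ground: 4R 3P)
6. 1 ranger ← the marsh camp.  (the marsh camp: 3R 2P; the dry ground: 3R 3P)
7. 2 rangers and 1 poacher → the dry ground.  (the marsh camp: 1R 1P; the dry ground: 5R 4P)
8. 1 ranger ← the marsh camp.  (the marsh camp: 2R 1P; the dry ground: 4R 4P)
9. 2 rangers and 1 poacher → the dry ground.  (the marsh camp: 0R 0P; the dry ground: 6R 5P)

9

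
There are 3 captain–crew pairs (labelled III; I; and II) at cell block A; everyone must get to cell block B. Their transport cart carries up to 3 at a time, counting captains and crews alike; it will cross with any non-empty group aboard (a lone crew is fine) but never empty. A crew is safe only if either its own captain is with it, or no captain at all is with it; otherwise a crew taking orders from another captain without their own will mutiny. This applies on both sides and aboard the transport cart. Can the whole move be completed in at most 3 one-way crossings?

No

Counting alone: each trip to cell block B takes at most 3 across and each return brings at least 1 back, so after t trips out (and t−1 returns) at most 3t − (t−1) of the 6 are across; that first reaches 6 at t = 3, so at least 5 crossings are needed.
Since 3 < 5, 3 crossings cannot be enough. (The shortest complete plan in fact takes 5:)
1. captain III and crew III cross → cell block B.
2. captain III crosses ← cell block A.
3. captain I, captain II, and captain III cross → cell block B.
4. crew III crosses ← cell block A.
5. crew I, crew II, and crew III cross → cell block B.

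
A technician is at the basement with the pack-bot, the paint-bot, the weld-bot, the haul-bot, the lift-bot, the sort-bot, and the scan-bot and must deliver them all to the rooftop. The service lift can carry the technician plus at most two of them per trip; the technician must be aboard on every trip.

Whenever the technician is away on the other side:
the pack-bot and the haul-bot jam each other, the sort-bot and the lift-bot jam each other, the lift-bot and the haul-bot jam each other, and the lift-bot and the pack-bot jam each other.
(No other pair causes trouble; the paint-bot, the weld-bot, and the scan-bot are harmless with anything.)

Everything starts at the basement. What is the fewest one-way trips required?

11

Counting alone: the technician can take at most 2 across per trip to the rooftop, so moving all 7 needs at least 4 loaded trips out, with a return between consecutive ones — at least 7 crossings.
The safety rule pushes this higher. Following every safe sequence of crossings, the most of the 7 that can be at the rooftop as the service lift arrives there on crossings 7, 9 is 5, 6 respectively — never all 7.
So no plan with fewer than 11 crossings exists, and this one achieves 11:
1. Technician goes to the rooftop with the lift-bot and the pack-bot.
2. Technician goes back to the basement with the pack-bot.
3. Technician goes to the rooftop with the pack-bot and the paint-bot.
4. Technician goes back to the basement with the pack-bot.
5. Technician goes to the rooftop with the pack-bot and the weld-bot.
6. Technician goes back to the basement with the pack-bot.
7. Technician goes to the rooftop with the pack-bot and the sort-bot.
8. Technician goes back to the basement with the lift-bot.
9. Technician goes to the rooftop with the haul-bot and the scan-bot.
10. Technician goes back to the basement with the pack-bot.
11. Technician goes to the rooftop with the lift-bot and the pack-bot.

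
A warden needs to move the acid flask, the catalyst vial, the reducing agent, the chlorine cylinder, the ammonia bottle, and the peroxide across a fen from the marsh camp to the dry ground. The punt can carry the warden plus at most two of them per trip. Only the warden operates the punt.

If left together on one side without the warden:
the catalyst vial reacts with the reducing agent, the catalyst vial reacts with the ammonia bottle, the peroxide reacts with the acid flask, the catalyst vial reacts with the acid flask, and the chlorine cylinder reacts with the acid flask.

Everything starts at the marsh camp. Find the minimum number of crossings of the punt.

7

Counting alone: the warden can take at most 2 across per trip to the dry ground, so moving all 6 needs at least 3 loaded trips out, with a return between consecutive ones — at least 5 crossings.
The safety rule pushes this higher. Following every safe sequence of crossings, the most of the 6 that can be at the dry ground as the punt arrives there on crossing 5 is 5 — never all 6.
So no plan with fewer than 7 crossings exists, and this one achieves 7:
1. Warden goes to the dry ground with the acid flask and the catalyst vial.
2. Warden goes back to the marsh camp with the acid flask.
3. Warden goes to the dry ground with the chlorine cylinder and the peroxide.
4. Warden goes back to the marsh camp alone.
5. Warden goes to the dry ground with the ammonia bottle and the reducing agent.
6. Warden goes back to the marsh camp with the catalyst vial.
7. Warden goes to the dry ground with the acid flask and the catalyst vial.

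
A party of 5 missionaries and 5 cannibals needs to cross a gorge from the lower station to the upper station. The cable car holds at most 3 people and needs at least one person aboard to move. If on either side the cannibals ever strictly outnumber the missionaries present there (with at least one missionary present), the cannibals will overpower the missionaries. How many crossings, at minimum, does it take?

11

Counting alone: each trip to the upper station takes at most 3 across and each return brings at least 1 back, so after t trips out (and t−1 returns) at most 3t − (t−1) of the 10 are across; that first reaches 10 at t = 5, so at least 9 crossings are needed.
The safety rule pushes this higher. Following every safe sequence of crossings, the most of the 10 that can be at the upper station as the cable car arrives there on crossing 9 is 9 — never all 10.
So no plan with fewer than 11 crossings exists, and this one achieves 11:
1. 2 cannibals → the upper station.  (the lower station: 5M 3C; the upper station: 0M 2C)
2. 1 cannibal ← the lower station.  (the lower station: 5M 4C; the upper station: 0M 1C)
3. 3 cannibals → the upper station.  (the lower station: 5M 1C; the upper station: 0M 4C)
4. 1 cannibal ← the lower station.  (the lower station: 5M 2C; the upper station: 0M 3C)
5. 3 missionaries → the upper station.  (the lower station: 2M 2C; the upper station: 3M 3C)
6. 1 missionary and 1 cannibal ← the lower station.  (the lower station: 3M 3C; the upper station: 2M 2C)
7. 3 missionaries → the upper station.  (the lower station: 0M 3C; the upper station: 5M 2C)
8. 1 cannibal ← the lower station.  (the lower station: 0M 4C; the upper station: 5M 1C)
9. 2 cannibals → the upper station.  (the lower station: 0M 2C; the upper station: 5M 3C)
10. 1 cannibal ← the lower station.  (the lower station: 0M 3C; the upper station: 5M 2C)
11. 3 cannibals → the upper station.  (the lower station: 0M 0C; the upper station: 5M 5C)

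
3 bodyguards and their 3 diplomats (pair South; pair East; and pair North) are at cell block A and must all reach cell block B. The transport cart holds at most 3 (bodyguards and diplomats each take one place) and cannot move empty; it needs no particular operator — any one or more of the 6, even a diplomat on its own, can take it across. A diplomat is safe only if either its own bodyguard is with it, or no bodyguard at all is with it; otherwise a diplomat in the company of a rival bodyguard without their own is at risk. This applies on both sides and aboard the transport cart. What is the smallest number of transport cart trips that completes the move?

Counting alone: each trip to cell block B takes at most 3 across and each return brings at least 1 back, so after t trips out (and t−1 returns) at most 3t − (t−1) of the 6 are across; that first reaches 6 at t = 3, so at least 5 crossings are needed.
The plan below uses exactly 5 crossings, so it is optimal:
1. bodyguard South and diplomat South cross → cell block B.
2. bodyguard South crosses ← cell block A.
3. bodyguard East, bodyguard North, and bodyguard South cross → cell block B.
4. diplomat South crosses ← cell block A.
5. diplomat East, diplomat North, and diplomat South cross → cell block B.

5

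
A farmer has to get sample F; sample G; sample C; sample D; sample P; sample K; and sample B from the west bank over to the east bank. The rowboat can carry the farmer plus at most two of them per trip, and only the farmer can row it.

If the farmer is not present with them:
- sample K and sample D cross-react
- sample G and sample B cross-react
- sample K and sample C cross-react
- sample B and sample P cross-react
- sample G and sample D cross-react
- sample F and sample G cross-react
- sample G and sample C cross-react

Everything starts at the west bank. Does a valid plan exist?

No

Whatever the first load, the items left behind include a forbidden pair without the farmer. No opening move is safe, so no plan exists.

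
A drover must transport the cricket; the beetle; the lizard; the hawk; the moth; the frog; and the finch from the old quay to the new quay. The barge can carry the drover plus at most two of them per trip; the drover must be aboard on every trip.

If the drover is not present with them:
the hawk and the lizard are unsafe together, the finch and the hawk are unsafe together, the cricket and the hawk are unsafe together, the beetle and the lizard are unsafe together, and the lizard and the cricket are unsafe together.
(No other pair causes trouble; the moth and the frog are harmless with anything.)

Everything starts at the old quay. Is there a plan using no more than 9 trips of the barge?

No

Counting alone: the drover can take at most 2 across per trip to the new quay, so moving all 7 needs at least 4 loaded trips out, with a return between consecutive ones — at least 7 crossings.
The safety rule pushes this higher. Following every safe sequence of crossings, the most of the 7 that can be at the new quay as the barge arrives there on crossings 7, 9 is 5, 6 respectively — never all 7.
So the move cannot be finished within 9 crossings. (The shortest complete plan takes 11:)
1. Drover goes to the new quay with the hawk and the lizard.  [the old quay: the beetle, the cricket, the finch, the frog, the moth | the new quay: the hawk, the lizard]
2. Drover goes back to the old quay with the lizard.  [the old quay: the beetle, the cricket, the finch, the frog, the lizard, the moth | the new quay: the hawk]
3. Drover goes to the new quay with the beetle and the cricket.  [the old quay: the finch, the frog, the lizard, the moth | the new quay: the beetle, the cricket, the hawk]
4. Drover goes back to the old quay with the cricket.  [the old quay: the cricket, the finch, the frog, the lizard, the moth | the new quay: the beetle, the hawk]
5. Drover goes to the new quay with the cricket and the moth.  [the old quay: the finch, the frog, the lizard | the new quay: the beetle, the cricket, the hawk, the moth]
6. Drover goes back to the old quay with the cricket.  [the old quay: the cricket, the finch, the frog, the lizard | the new quay: the beetle, the hawk, the moth]
7. Drover goes to the new quay with the cricket and the frog.  [the old quay: the finch, the lizard | the new quay: the beetle, the cricket, the frog, the hawk, the moth]
8. Drover goes back to the old quay with the cricket.  [the old quay: the cricket, the finch, the lizard | the new quay: the beetle, the frog, the hawk, the moth]
9. Drover goes to the new quay with the cricket and the finch.  [the old quay: the lizard | the new quay: the beetle, the cricket, the finch, the frog, the hawk, the moth]
10. Drover goes back to the old quay with the hawk.  [the old quay: the hawk, the lizard | the new quay: the beetle, the cricket, the finch, the frog, the moth]
11. Drover goes to the new quay with the hawk and the lizard.  [the old quay: — | the new quay: the beetle, the cricket, the finch, the frog, the hawk, the lizard, the moth]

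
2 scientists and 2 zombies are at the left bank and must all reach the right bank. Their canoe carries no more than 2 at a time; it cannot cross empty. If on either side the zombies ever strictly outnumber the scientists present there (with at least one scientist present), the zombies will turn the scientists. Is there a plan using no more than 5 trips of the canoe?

Yes

Yes — this plan uses 5 crossings (≤ 5):
1. 2 zombies → the right bank.  (the left bank: 2S 0Z; the right bank: 0S 2Z)
2. 1 zombie ← the left bank.  (the left bank: 2S 1Z; the right bank: 0S 1Z)
3. 2 scientists → the right bank.  (the left bank: 0S 1Z; the right bank: 2S 1Z)
4. 1 zombie ← the left bank.  (the left bank: 0S 2Z; the right bank: 2S 0Z)
5. 2 zombies → the right bank.  (the left bank: 0S 0Z; the right bank: 2S 2Z)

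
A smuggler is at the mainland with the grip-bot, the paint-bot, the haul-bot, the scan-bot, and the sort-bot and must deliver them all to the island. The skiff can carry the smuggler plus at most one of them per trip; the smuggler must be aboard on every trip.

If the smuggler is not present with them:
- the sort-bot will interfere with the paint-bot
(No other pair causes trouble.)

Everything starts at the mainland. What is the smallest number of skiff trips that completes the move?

9

Counting alone: the smuggler can take at most 1 across per trip to the island, so moving all 5 needs at least 5 loaded trips out, with a return between consecutive ones — at least 9 crossings.
The plan below uses exactly 9 crossings, so it is optimal:
1. Smuggler goes to the island with the paint-bot.  [the mainland: the grip-bot, the haul-bot, the scan-bot, the sort-bot | the island: the paint-bot]
2. Smuggler goes back to the mainland alone.  [the mainland: the grip-bot, the haul-bot, the scan-bot, the sort-bot | the island: the paint-bot]
3. Smuggler goes to the island with the grip-bot.  [the mainland: the haul-bot, the scan-bot, the sort-bot | the island: the grip-bot, the paint-bot]
4. Smuggler goes back to the mainland alone.  [the mainland: the haul-bot, the scan-bot, the sort-bot | the island: the grip-bot, the paint-bot]
5. Smuggler goes to the island with the haul-bot.  [the mainland: the scan-bot, the sort-bot | the island: the grip-bot, the haul-bot, the paint-bot]
6. Smuggler goes back to the mainland alone.  [the mainland: the scan-bot, the sort-bot | the island: the grip-bot, the haul-bot, the paint-bot]
7. Smuggler goes to the island with the scan-bot.  [the mainland: the sort-bot | the island: the grip-bot, the haul-bot, the paint-bot, the scan-bot]
8. Smuggler goes back to the mainland alone.  [the mainland: the sort-bot | the island: the grip-bot, the haul-bot, the paint-bot, the scan-bot]
9. Smuggler goes to the island with the sort-bot.  [the mainland: — | the island: the grip-bot, the haul-bot, the paint-bot, the scan-bot, the sort-bot]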